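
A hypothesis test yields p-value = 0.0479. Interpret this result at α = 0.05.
Since p = 0.0479 < α = 0.05, reject H₀.
There is sufficient evidence to reject the null hypothesis; the result is statistically significant at the 0.05 level.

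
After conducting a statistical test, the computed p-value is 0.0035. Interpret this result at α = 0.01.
Since p = 0.0035 < α = 0.01, reject H₀.
There is sufficient evidence to reject the null hypothesis; the result is statistically significant at the 0.01 level.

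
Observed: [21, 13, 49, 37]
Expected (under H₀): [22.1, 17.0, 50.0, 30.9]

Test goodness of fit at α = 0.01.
Chi-square goodness of fit test:
H₀: observed counts match expected distribution
H₁: observed counts differ from expected distribution
df = k - 1 = 3
χ² = Σ(O - E)²/E
   = (21 - 22.1)²/22.1 + (13 - 17.0)²/17.0 + (49 - 50.0)²/50.0 + (37 - 30.9)²/30.9
   = 0.055 + 0.941 + 0.020 + 1.204
   = 2.22
p-value = 0.5280

Since p-value > α = 0.01, we fail to reject H₀.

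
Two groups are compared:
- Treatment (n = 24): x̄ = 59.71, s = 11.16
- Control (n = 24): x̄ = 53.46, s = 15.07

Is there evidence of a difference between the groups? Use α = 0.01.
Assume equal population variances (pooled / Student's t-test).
Student's two-sample t-test (equal variances):
H₀: μ₁ = μ₂
H₁: μ₁ ≠ μ₂
df = n₁ + n₂ - 2 = 46
Pooled variance s_p² = [(n₁-1)s₁² + (n₂-1)s₂²] / (n₁ + n₂ - 2) = [(23)(11.16²) + (23)(15.07²)] / 46 = 175.8253
SE = √(s_p²(1/n₁ + 1/n₂)) = √(175.8253 × (1/24 + 1/24)) = 3.8278
t = (x̄₁ - x̄₂) / SE = (59.71 - 53.46) / 3.8278 = 6.25 / 3.8278 = 1.633
p-value = 0.1093

Since p-value > α = 0.01, we fail to reject H₀.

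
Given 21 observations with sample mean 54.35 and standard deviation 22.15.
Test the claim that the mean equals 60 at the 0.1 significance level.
One-sample t-test:
H₀: μ = 60
H₁: μ ≠ 60
df = n - 1 = 20
t = (x̄ - μ₀) / (s/√n) = (54.35 - 60) / (22.15/√21) = -1.169
p-value = 0.2562

Since p-value > α = 0.1, we fail to reject H₀.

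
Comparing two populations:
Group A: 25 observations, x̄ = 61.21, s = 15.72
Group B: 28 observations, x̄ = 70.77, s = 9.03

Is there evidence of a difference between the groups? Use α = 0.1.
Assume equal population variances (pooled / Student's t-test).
Student's two-sample t-test (equal variances):
H₀: μ₁ = μ₂
H₁: μ₁ ≠ μ₂
df = n₁ + n₂ - 2 = 51
Pooled variance s_p² = [(n₁-1)s₁² + (n₂-1)s₂²] / (n₁ + n₂ - 2) = [(24)(15.72²) + (27)(9.03²)] / 51 = 159.4597
SE = √(s_p²(1/n₁ + 1/n₂)) = √(159.4597 × (1/25 + 1/28)) = 3.4747
t = (x̄₁ - x̄₂) / SE = (61.21 - 70.77) / 3.4747 = -9.56 / 3.4747 = -2.751
p-value = 0.0082

Since p-value < α = 0.1, we reject H₀.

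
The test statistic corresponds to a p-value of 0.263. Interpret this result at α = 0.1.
Since p = 0.263 > α = 0.1, fail to reject H₀.
There is insufficient evidence to reject the null hypothesis; the result is not statistically significant at the 0.1 level.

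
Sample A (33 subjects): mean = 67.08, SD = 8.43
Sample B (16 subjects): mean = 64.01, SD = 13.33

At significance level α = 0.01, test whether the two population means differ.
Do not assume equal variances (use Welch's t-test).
Welch's two-sample t-test:
H₀: μ₁ = μ₂
H₁: μ₁ ≠ μ₂
s₁²/n₁ = 8.43²/33 = 2.1535,  s₂²/n₂ = 13.33²/16 = 11.1056
SE = √(s₁²/n₁ + s₂²/n₂) = √(2.1535 + 11.1056) = 3.6413
df (Welch-Satterthwaite) = (s₁²/n₁ + s₂²/n₂)² / [(s₁²/n₁)²/(n₁-1) + (s₂²/n₂)²/(n₂-1)] ≈ 21.01
t = (x̄₁ - x̄₂) / SE = (67.08 - 64.01) / 3.6413 = 3.07 / 3.6413 = 0.843
p-value = 0.4087

Since p-value > α = 0.01, we fail to reject H₀.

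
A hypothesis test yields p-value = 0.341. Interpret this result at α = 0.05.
Since p = 0.341 > α = 0.05, fail to reject H₀.
There is insufficient evidence to reject the null hypothesis; the result is not statistically significant at the 0.05 level.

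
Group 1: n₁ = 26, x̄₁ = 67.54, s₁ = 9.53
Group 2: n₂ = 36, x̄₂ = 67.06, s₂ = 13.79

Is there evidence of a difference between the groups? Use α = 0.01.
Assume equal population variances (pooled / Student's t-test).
Student's two-sample t-test (equal variances):
H₀: μ₁ = μ₂
H₁: μ₁ ≠ μ₂
df = n₁ + n₂ - 2 = 60
Pooled variance s_p² = [(n₁-1)s₁² + (n₂-1)s₂²] / (n₁ + n₂ - 2) = [(25)(9.53²) + (35)(13.79²)] / 60 = 148.7711
SE = √(s_p²(1/n₁ + 1/n₂)) = √(148.7711 × (1/26 + 1/36)) = 3.1392
t = (x̄₁ - x̄₂) / SE = (67.54 - 67.06) / 3.1392 = 0.48 / 3.1392 = 0.153
p-value = 0.8790

Since p-value > α = 0.01, we fail to reject H₀.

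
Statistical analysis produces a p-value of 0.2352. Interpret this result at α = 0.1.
Since p = 0.2352 > α = 0.1, fail to reject H₀.
There is insufficient evidence to reject the null hypothesis; the result is not statistically significant at the 0.1 level.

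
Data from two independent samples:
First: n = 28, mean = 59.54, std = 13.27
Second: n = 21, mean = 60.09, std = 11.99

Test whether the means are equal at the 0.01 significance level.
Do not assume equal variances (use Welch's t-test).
Welch's two-sample t-test:
H₀: μ₁ = μ₂
H₁: μ₁ ≠ μ₂
s₁²/n₁ = 13.27²/28 = 6.2890,  s₂²/n₂ = 11.99²/21 = 6.8457
SE = √(s₁²/n₁ + s₂²/n₂) = √(6.2890 + 6.8457) = 3.6242
df (Welch-Satterthwaite) = (s₁²/n₁ + s₂²/n₂)² / [(s₁²/n₁)²/(n₁-1) + (s₂²/n₂)²/(n₂-1)] ≈ 45.30
t = (x̄₁ - x̄₂) / SE = (59.54 - 60.09) / 3.6242 = -0.55 / 3.6242 = -0.152
p-value = 0.8801

Since p-value > α = 0.01, we fail to reject H₀.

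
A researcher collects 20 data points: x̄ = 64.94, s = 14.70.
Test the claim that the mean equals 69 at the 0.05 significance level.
One-sample t-test:
H₀: μ = 69
H₁: μ ≠ 69
df = n - 1 = 19
t = (x̄ - μ₀) / (s/√n) = (64.94 - 69) / (14.70/√20) = -1.235
p-value = 0.2318

Since p-value > α = 0.05, we fail to reject H₀.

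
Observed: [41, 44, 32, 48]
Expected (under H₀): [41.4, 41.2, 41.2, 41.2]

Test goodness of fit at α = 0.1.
Chi-square goodness of fit test:
H₀: observed counts match expected distribution
H₁: observed counts differ from expected distribution
df = k - 1 = 3
χ² = Σ(O - E)²/E
   = (41 - 41.4)²/41.4 + (44 - 41.2)²/41.2 + (32 - 41.2)²/41.2 + (48 - 41.2)²/41.2
   = 0.004 + 0.190 + 2.054 + 1.122
   = 3.37
p-value = 0.3379

Since p-value > α = 0.1, we fail to reject H₀.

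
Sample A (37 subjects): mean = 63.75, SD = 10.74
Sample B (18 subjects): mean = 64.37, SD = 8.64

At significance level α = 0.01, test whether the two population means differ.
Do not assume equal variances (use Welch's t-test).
Welch's two-sample t-test:
H₀: μ₁ = μ₂
H₁: μ₁ ≠ μ₂
s₁²/n₁ = 10.74²/37 = 3.1175,  s₂²/n₂ = 8.64²/18 = 4.1472
SE = √(s₁²/n₁ + s₂²/n₂) = √(3.1175 + 4.1472) = 2.6953
df (Welch-Satterthwaite) = (s₁²/n₁ + s₂²/n₂)² / [(s₁²/n₁)²/(n₁-1) + (s₂²/n₂)²/(n₂-1)] ≈ 41.18
t = (x̄₁ - x̄₂) / SE = (63.75 - 64.37) / 2.6953 = -0.62 / 2.6953 = -0.230
p-value = 0.8192

Since p-value > α = 0.01, we fail to reject H₀.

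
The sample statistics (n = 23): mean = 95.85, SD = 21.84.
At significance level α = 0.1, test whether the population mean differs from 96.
One-sample t-test:
H₀: μ = 96
H₁: μ ≠ 96
df = n - 1 = 22
t = (x̄ - μ₀) / (s/√n) = (95.85 - 96) / (21.84/√23) = -0.033
p-value = 0.9740

Since p-value > α = 0.1, we fail to reject H₀.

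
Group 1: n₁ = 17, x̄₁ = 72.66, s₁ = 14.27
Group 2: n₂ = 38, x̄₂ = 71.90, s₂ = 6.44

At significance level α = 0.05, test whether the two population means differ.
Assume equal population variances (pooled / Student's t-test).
Student's two-sample t-test (equal variances):
H₀: μ₁ = μ₂
H₁: μ₁ ≠ μ₂
df = n₁ + n₂ - 2 = 53
Pooled variance s_p² = [(n₁-1)s₁² + (n₂-1)s₂²] / (n₁ + n₂ - 2) = [(16)(14.27²) + (37)(6.44²)] / 53 = 90.4274
SE = √(s_p²(1/n₁ + 1/n₂)) = √(90.4274 × (1/17 + 1/38)) = 2.7747
t = (x̄₁ - x̄₂) / SE = (72.66 - 71.90) / 2.7747 = 0.76 / 2.7747 = 0.274
p-value = 0.7852

Since p-value > α = 0.05, we fail to reject H₀.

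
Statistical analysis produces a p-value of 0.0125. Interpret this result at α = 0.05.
Since p = 0.0125 < α = 0.05, reject H₀.
There is sufficient evidence to reject the null hypothesis; the result is statistically significant at the 0.05 level.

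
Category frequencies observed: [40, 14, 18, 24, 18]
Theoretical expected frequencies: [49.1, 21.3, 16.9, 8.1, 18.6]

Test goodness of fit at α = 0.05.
Chi-square goodness of fit test:
H₀: observed counts match expected distribution
H₁: observed counts differ from expected distribution
df = k - 1 = 4
χ² = Σ(O - E)²/E
   = (40 - 49.1)²/49.1 + (14 - 21.3)²/21.3 + (18 - 16.9)²/16.9 + (24 - 8.1)²/8.1 + (18 - 18.6)²/18.6
   = 1.687 + 2.502 + 0.072 + 31.211 + 0.019
   = 35.49
p-value < 0.0001

Since p-value < α = 0.05, we reject H₀.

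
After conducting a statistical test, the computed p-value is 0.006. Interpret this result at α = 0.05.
Since p = 0.006 < α = 0.05, reject H₀.
There is sufficient evidence to reject the null hypothesis; the result is statistically significant at the 0.05 level.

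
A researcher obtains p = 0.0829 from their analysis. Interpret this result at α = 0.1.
Since p = 0.0829 < α = 0.1, reject H₀.
There is sufficient evidence to reject the null hypothesis; the result is statistically significant at the 0.1 level.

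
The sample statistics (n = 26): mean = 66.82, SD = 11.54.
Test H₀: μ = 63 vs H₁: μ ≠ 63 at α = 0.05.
One-sample t-test:
H₀: μ = 63
H₁: μ ≠ 63
df = n - 1 = 25
t = (x̄ - μ₀) / (s/√n) = (66.82 - 63) / (11.54/√26) = 1.688
p-value = 0.1039

Since p-value > α = 0.05, we fail to reject H₀.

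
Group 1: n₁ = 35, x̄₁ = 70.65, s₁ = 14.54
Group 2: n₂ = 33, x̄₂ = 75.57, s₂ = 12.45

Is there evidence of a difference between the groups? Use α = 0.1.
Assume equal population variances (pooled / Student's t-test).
Student's two-sample t-test (equal variances):
H₀: μ₁ = μ₂
H₁: μ₁ ≠ μ₂
df = n₁ + n₂ - 2 = 66
Pooled variance s_p² = [(n₁-1)s₁² + (n₂-1)s₂²] / (n₁ + n₂ - 2) = [(34)(14.54²) + (32)(12.45²)] / 66 = 184.0617
SE = √(s_p²(1/n₁ + 1/n₂)) = √(184.0617 × (1/35 + 1/33)) = 3.2919
t = (x̄₁ - x̄₂) / SE = (70.65 - 75.57) / 3.2919 = -4.92 / 3.2919 = -1.495
p-value = 0.1398

Since p-value > α = 0.1, we fail to reject H₀.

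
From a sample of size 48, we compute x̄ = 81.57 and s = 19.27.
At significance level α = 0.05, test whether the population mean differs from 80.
One-sample t-test:
H₀: μ = 80
H₁: μ ≠ 80
df = n - 1 = 47
t = (x̄ - μ₀) / (s/√n) = (81.57 - 80) / (19.27/√48) = 0.564
p-value = 0.5751

Since p-value > α = 0.05, we fail to reject H₀.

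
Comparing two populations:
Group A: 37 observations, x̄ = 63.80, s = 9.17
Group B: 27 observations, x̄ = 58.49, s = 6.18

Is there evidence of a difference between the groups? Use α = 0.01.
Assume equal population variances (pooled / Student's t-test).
Student's two-sample t-test (equal variances):
H₀: μ₁ = μ₂
H₁: μ₁ ≠ μ₂
df = n₁ + n₂ - 2 = 62
Pooled variance s_p² = [(n₁-1)s₁² + (n₂-1)s₂²] / (n₁ + n₂ - 2) = [(36)(9.17²) + (26)(6.18²)] / 62 = 64.8420
SE = √(s_p²(1/n₁ + 1/n₂)) = √(64.8420 × (1/37 + 1/27)) = 2.0381
t = (x̄₁ - x̄₂) / SE = (63.80 - 58.49) / 2.0381 = 5.31 / 2.0381 = 2.605
p-value = 0.0115

Since p-value > α = 0.01, we fail to reject H₀.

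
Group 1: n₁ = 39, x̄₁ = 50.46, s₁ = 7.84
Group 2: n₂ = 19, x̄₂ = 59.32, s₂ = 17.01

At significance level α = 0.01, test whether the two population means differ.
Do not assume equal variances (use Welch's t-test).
Welch's two-sample t-test:
H₀: μ₁ = μ₂
H₁: μ₁ ≠ μ₂
s₁²/n₁ = 7.84²/39 = 1.5760,  s₂²/n₂ = 17.01²/19 = 15.2284
SE = √(s₁²/n₁ + s₂²/n₂) = √(1.5760 + 15.2284) = 4.0993
df (Welch-Satterthwaite) = (s₁²/n₁ + s₂²/n₂)² / [(s₁²/n₁)²/(n₁-1) + (s₂²/n₂)²/(n₂-1)] ≈ 21.81
t = (x̄₁ - x̄₂) / SE = (50.46 - 59.32) / 4.0993 = -8.86 / 4.0993 = -2.161
p-value = 0.0419

Since p-value > α = 0.01, we fail to reject H₀.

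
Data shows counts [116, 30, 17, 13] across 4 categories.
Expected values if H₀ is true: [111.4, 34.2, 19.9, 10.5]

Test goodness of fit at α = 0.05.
Chi-square goodness of fit test:
H₀: observed counts match expected distribution
H₁: observed counts differ from expected distribution
df = k - 1 = 3
χ² = Σ(O - E)²/E
   = (116 - 111.4)²/111.4 + (30 - 34.2)²/34.2 + (17 - 19.9)²/19.9 + (13 - 10.5)²/10.5
   = 0.190 + 0.516 + 0.423 + 0.595
   = 1.72
p-value = 0.6317

Since p-value > α = 0.05, we fail to reject H₀.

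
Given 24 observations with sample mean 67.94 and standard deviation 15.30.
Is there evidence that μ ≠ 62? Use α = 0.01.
One-sample t-test:
H₀: μ = 62
H₁: μ ≠ 62
df = n - 1 = 23
t = (x̄ - μ₀) / (s/√n) = (67.94 - 62) / (15.30/√24) = 1.902
p-value = 0.0698

Since p-value > α = 0.01, we fail to reject H₀.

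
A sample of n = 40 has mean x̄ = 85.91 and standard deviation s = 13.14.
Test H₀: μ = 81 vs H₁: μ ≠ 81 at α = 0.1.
One-sample t-test:
H₀: μ = 81
H₁: μ ≠ 81
df = n - 1 = 39
t = (x̄ - μ₀) / (s/√n) = (85.91 - 81) / (13.14/√40) = 2.363
p-value = 0.0232

Since p-value < α = 0.1, we reject H₀.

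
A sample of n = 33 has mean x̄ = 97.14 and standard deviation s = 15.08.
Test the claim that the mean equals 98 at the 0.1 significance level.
One-sample t-test:
H₀: μ = 98
H₁: μ ≠ 98
df = n - 1 = 32
t = (x̄ - μ₀) / (s/√n) = (97.14 - 98) / (15.08/√33) = -0.328
p-value = 0.7453

Since p-value > α = 0.1, we fail to reject H₀.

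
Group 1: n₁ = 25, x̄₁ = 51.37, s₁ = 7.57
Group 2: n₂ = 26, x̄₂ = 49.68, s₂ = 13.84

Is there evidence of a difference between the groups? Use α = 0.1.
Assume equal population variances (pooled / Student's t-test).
Student's two-sample t-test (equal variances):
H₀: μ₁ = μ₂
H₁: μ₁ ≠ μ₂
df = n₁ + n₂ - 2 = 49
Pooled variance s_p² = [(n₁-1)s₁² + (n₂-1)s₂²] / (n₁ + n₂ - 2) = [(24)(7.57²) + (25)(13.84²)] / 49 = 125.7951
SE = √(s_p²(1/n₁ + 1/n₂)) = √(125.7951 × (1/25 + 1/26)) = 3.1417
t = (x̄₁ - x̄₂) / SE = (51.37 - 49.68) / 3.1417 = 1.69 / 3.1417 = 0.538
p-value = 0.5931

Since p-value > α = 0.1, we fail to reject H₀.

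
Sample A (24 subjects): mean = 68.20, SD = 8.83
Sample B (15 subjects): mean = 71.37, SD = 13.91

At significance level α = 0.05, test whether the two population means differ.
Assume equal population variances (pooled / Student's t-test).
Student's two-sample t-test (equal variances):
H₀: μ₁ = μ₂
H₁: μ₁ ≠ μ₂
df = n₁ + n₂ - 2 = 37
Pooled variance s_p² = [(n₁-1)s₁² + (n₂-1)s₂²] / (n₁ + n₂ - 2) = [(23)(8.83²) + (14)(13.91²)] / 37 = 121.6789
SE = √(s_p²(1/n₁ + 1/n₂)) = √(121.6789 × (1/24 + 1/15)) = 3.6307
t = (x̄₁ - x̄₂) / SE = (68.20 - 71.37) / 3.6307 = -3.17 / 3.6307 = -0.873
p-value = 0.3882

Since p-value > α = 0.05, we fail to reject H₀.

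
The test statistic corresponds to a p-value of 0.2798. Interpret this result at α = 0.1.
Since p = 0.2798 > α = 0.1, fail to reject H₀.
There is insufficient evidence to reject the null hypothesis; the result is not statistically significant at the 0.1 level.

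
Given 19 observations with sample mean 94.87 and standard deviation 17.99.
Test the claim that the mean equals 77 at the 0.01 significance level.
One-sample t-test:
H₀: μ = 77
H₁: μ ≠ 77
df = n - 1 = 18
t = (x̄ - μ₀) / (s/√n) = (94.87 - 77) / (17.99/√19) = 4.330
p-value = 0.0004

Since p-value < α = 0.01, we reject H₀.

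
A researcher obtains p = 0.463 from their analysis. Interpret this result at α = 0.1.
Since p = 0.463 > α = 0.1, fail to reject H₀.
There is insufficient evidence to reject the null hypothesis; the result is not statistically significant at the 0.1 level.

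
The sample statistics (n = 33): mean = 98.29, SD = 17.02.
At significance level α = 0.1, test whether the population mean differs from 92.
One-sample t-test:
H₀: μ = 92
H₁: μ ≠ 92
df = n - 1 = 32
t = (x̄ - μ₀) / (s/√n) = (98.29 - 92) / (17.02/√33) = 2.123
p-value = 0.0416

Since p-value < α = 0.1, we reject H₀.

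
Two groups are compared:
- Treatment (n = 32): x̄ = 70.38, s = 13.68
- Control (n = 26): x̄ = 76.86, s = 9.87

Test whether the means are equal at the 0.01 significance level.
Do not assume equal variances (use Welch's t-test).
Welch's two-sample t-test:
H₀: μ₁ = μ₂
H₁: μ₁ ≠ μ₂
s₁²/n₁ = 13.68²/32 = 5.8482,  s₂²/n₂ = 9.87²/26 = 3.7468
SE = √(s₁²/n₁ + s₂²/n₂) = √(5.8482 + 3.7468) = 3.0976
df (Welch-Satterthwaite) = (s₁²/n₁ + s₂²/n₂)² / [(s₁²/n₁)²/(n₁-1) + (s₂²/n₂)²/(n₂-1)] ≈ 55.30
t = (x̄₁ - x̄₂) / SE = (70.38 - 76.86) / 3.0976 = -6.48 / 3.0976 = -2.092
p-value = 0.0410

Since p-value > α = 0.01, we fail to reject H₀.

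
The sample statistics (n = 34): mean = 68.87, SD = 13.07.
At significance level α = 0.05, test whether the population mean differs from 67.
One-sample t-test:
H₀: μ = 67
H₁: μ ≠ 67
df = n - 1 = 33
t = (x̄ - μ₀) / (s/√n) = (68.87 - 67) / (13.07/√34) = 0.834
p-value = 0.4101

Since p-value > α = 0.05, we fail to reject H₀.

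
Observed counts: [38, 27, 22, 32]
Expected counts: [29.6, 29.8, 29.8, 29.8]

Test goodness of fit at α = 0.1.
Chi-square goodness of fit test:
H₀: observed counts match expected distribution
H₁: observed counts differ from expected distribution
df = k - 1 = 3
χ² = Σ(O - E)²/E
   = (38 - 29.6)²/29.6 + (27 - 29.8)²/29.8 + (22 - 29.8)²/29.8 + (32 - 29.8)²/29.8
   = 2.384 + 0.263 + 2.042 + 0.162
   = 4.85
p-value = 0.1830

Since p-value > α = 0.1, we fail to reject H₀.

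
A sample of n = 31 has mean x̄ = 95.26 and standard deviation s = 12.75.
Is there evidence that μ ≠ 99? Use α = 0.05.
One-sample t-test:
H₀: μ = 99
H₁: μ ≠ 99
df = n - 1 = 30
t = (x̄ - μ₀) / (s/√n) = (95.26 - 99) / (12.75/√31) = -1.633
p-value = 0.1129

Since p-value > α = 0.05, we fail to reject H₀.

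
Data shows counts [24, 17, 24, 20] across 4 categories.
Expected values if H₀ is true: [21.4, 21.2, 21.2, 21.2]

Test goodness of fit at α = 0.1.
Chi-square goodness of fit test:
H₀: observed counts match expected distribution
H₁: observed counts differ from expected distribution
df = k - 1 = 3
χ² = Σ(O - E)²/E
   = (24 - 21.4)²/21.4 + (17 - 21.2)²/21.2 + (24 - 21.2)²/21.2 + (20 - 21.2)²/21.2
   = 0.316 + 0.832 + 0.370 + 0.068
   = 1.59
p-value = 0.6626

Since p-value > α = 0.1, we fail to reject H₀.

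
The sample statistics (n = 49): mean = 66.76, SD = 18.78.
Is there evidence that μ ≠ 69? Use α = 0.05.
One-sample t-test:
H₀: μ = 69
H₁: μ ≠ 69
df = n - 1 = 48
t = (x̄ - μ₀) / (s/√n) = (66.76 - 69) / (18.78/√49) = -0.835
p-value = 0.4079

Since p-value > α = 0.05, we fail to reject H₀.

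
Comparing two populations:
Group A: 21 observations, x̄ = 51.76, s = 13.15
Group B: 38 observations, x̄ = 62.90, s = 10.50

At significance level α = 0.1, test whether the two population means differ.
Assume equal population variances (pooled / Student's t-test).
Student's two-sample t-test (equal variances):
H₀: μ₁ = μ₂
H₁: μ₁ ≠ μ₂
df = n₁ + n₂ - 2 = 57
Pooled variance s_p² = [(n₁-1)s₁² + (n₂-1)s₂²] / (n₁ + n₂ - 2) = [(20)(13.15²) + (37)(10.50²)] / 57 = 132.2404
SE = √(s_p²(1/n₁ + 1/n₂)) = √(132.2404 × (1/21 + 1/38)) = 3.1268
t = (x̄₁ - x̄₂) / SE = (51.76 - 62.90) / 3.1268 = -11.14 / 3.1268 = -3.563
p-value = 0.0007

Since p-value < α = 0.1, we reject H₀.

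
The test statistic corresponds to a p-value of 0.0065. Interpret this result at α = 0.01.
Since p = 0.0065 < α = 0.01, reject H₀.
There is sufficient evidence to reject the null hypothesis; the result is statistically significant at the 0.01 level.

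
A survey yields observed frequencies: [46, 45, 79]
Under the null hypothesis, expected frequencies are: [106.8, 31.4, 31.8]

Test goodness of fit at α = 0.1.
Chi-square goodness of fit test:
H₀: observed counts match expected distribution
H₁: observed counts differ from expected distribution
df = k - 1 = 2
χ² = Σ(O - E)²/E
   = (46 - 106.8)²/106.8 + (45 - 31.4)²/31.4 + (79 - 31.8)²/31.8
   = 34.613 + 5.890 + 70.058
   = 110.56
p-value < 0.0001

Since p-value < α = 0.1, we reject H₀.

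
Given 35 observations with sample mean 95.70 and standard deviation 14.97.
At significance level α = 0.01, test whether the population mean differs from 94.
One-sample t-test:
H₀: μ = 94
H₁: μ ≠ 94
df = n - 1 = 34
t = (x̄ - μ₀) / (s/√n) = (95.70 - 94) / (14.97/√35) = 0.672
p-value = 0.5062

Since p-value > α = 0.01, we fail to reject H₀.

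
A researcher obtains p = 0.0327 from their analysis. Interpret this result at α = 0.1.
Since p = 0.0327 < α = 0.1, reject H₀.
There is sufficient evidence to reject the null hypothesis; the result is statistically significant at the 0.1 level.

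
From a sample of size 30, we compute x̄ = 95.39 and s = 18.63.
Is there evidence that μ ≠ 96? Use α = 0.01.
One-sample t-test:
H₀: μ = 96
H₁: μ ≠ 96
df = n - 1 = 29
t = (x̄ - μ₀) / (s/√n) = (95.39 - 96) / (18.63/√30) = -0.179
p-value = 0.8589

Since p-value > α = 0.01, we fail to reject H₀.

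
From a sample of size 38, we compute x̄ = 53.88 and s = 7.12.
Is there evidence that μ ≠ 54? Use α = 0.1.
One-sample t-test:
H₀: μ = 54
H₁: μ ≠ 54
df = n - 1 = 37
t = (x̄ - μ₀) / (s/√n) = (53.88 - 54) / (7.12/√38) = -0.104
p-value = 0.9178

Since p-value > α = 0.1, we fail to reject H₀.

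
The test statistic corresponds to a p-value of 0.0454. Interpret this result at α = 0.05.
Since p = 0.0454 < α = 0.05, reject H₀.
There is sufficient evidence to reject the null hypothesis; the result is statistically significant at the 0.05 level.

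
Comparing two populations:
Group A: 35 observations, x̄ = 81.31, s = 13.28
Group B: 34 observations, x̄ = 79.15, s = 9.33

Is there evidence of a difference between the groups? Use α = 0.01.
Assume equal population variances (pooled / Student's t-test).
Student's two-sample t-test (equal variances):
H₀: μ₁ = μ₂
H₁: μ₁ ≠ μ₂
df = n₁ + n₂ - 2 = 67
Pooled variance s_p² = [(n₁-1)s₁² + (n₂-1)s₂²] / (n₁ + n₂ - 2) = [(34)(13.28²) + (33)(9.33²)] / 67 = 132.3701
SE = √(s_p²(1/n₁ + 1/n₂)) = √(132.3701 × (1/35 + 1/34)) = 2.7704
t = (x̄₁ - x̄₂) / SE = (81.31 - 79.15) / 2.7704 = 2.16 / 2.7704 = 0.780
p-value = 0.4383

Since p-value > α = 0.01, we fail to reject H₀.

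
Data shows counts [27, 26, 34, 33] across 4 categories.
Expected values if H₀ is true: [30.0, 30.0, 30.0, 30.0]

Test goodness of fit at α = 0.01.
Chi-square goodness of fit test:
H₀: observed counts match expected distribution
H₁: observed counts differ from expected distribution
df = k - 1 = 3
χ² = Σ(O - E)²/E
   = (27 - 30.0)²/30.0 + (26 - 30.0)²/30.0 + (34 - 30.0)²/30.0 + (33 - 30.0)²/30.0
   = 0.300 + 0.533 + 0.533 + 0.300
   = 1.67
p-value = 0.6444

Since p-value > α = 0.01, we fail to reject H₀.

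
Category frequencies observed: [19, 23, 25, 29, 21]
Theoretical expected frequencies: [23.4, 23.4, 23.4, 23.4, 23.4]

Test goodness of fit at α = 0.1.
Chi-square goodness of fit test:
H₀: observed counts match expected distribution
H₁: observed counts differ from expected distribution
df = k - 1 = 4
χ² = Σ(O - E)²/E
   = (19 - 23.4)²/23.4 + (23 - 23.4)²/23.4 + (25 - 23.4)²/23.4 + (29 - 23.4)²/23.4 + (21 - 23.4)²/23.4
   = 0.827 + 0.007 + 0.109 + 1.340 + 0.246
   = 2.53
p-value = 0.6393

Since p-value > α = 0.1, we fail to reject H₀.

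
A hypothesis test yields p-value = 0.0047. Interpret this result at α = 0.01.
Since p = 0.0047 < α = 0.01, reject H₀.
There is sufficient evidence to reject the null hypothesis; the result is statistically significant at the 0.01 level.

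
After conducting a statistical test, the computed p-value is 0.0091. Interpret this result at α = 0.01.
Since p = 0.0091 < α = 0.01, reject H₀.
There is sufficient evidence to reject the null hypothesis; the result is statistically significant at the 0.01 level.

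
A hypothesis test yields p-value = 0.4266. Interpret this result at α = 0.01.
Since p = 0.4266 > α = 0.01, fail to reject H₀.
There is insufficient evidence to reject the null hypothesis; the result is not statistically significant at the 0.01 level.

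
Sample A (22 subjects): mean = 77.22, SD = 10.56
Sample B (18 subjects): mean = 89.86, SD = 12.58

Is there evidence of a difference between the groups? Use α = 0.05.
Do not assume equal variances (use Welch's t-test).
Welch's two-sample t-test:
H₀: μ₁ = μ₂
H₁: μ₁ ≠ μ₂
s₁²/n₁ = 10.56²/22 = 5.0688,  s₂²/n₂ = 12.58²/18 = 8.7920
SE = √(s₁²/n₁ + s₂²/n₂) = √(5.0688 + 8.7920) = 3.7230
df (Welch-Satterthwaite) = (s₁²/n₁ + s₂²/n₂)² / [(s₁²/n₁)²/(n₁-1) + (s₂²/n₂)²/(n₂-1)] ≈ 33.29
t = (x̄₁ - x̄₂) / SE = (77.22 - 89.86) / 3.7230 = -12.64 / 3.7230 = -3.395
p-value = 0.0018

Since p-value < α = 0.05, we reject H₀.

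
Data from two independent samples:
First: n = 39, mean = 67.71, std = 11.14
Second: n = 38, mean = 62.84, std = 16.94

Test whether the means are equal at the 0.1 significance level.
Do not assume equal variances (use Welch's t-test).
Welch's two-sample t-test:
H₀: μ₁ = μ₂
H₁: μ₁ ≠ μ₂
s₁²/n₁ = 11.14²/39 = 3.1820,  s₂²/n₂ = 16.94²/38 = 7.5517
SE = √(s₁²/n₁ + s₂²/n₂) = √(3.1820 + 7.5517) = 3.2762
df (Welch-Satterthwaite) = (s₁²/n₁ + s₂²/n₂)² / [(s₁²/n₁)²/(n₁-1) + (s₂²/n₂)²/(n₂-1)] ≈ 63.73
t = (x̄₁ - x̄₂) / SE = (67.71 - 62.84) / 3.2762 = 4.87 / 3.2762 = 1.486
p-value = 0.1421

Since p-value > α = 0.1, we fail to reject H₀.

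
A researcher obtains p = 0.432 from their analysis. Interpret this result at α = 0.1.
Since p = 0.432 > α = 0.1, fail to reject H₀.
There is insufficient evidence to reject the null hypothesis; the result is not statistically significant at the 0.1 level.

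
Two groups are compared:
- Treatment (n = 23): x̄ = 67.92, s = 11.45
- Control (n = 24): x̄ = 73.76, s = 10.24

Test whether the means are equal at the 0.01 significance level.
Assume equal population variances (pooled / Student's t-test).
Student's two-sample t-test (equal variances):
H₀: μ₁ = μ₂
H₁: μ₁ ≠ μ₂
df = n₁ + n₂ - 2 = 45
Pooled variance s_p² = [(n₁-1)s₁² + (n₂-1)s₂²] / (n₁ + n₂ - 2) = [(22)(11.45²) + (23)(10.24²)] / 45 = 117.6884
SE = √(s_p²(1/n₁ + 1/n₂)) = √(117.6884 × (1/23 + 1/24)) = 3.1655
t = (x̄₁ - x̄₂) / SE = (67.92 - 73.76) / 3.1655 = -5.84 / 3.1655 = -1.845
p-value = 0.0716

Since p-value > α = 0.01, we fail to reject H₀.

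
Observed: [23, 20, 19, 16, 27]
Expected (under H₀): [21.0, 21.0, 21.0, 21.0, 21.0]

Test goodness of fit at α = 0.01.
Chi-square goodness of fit test:
H₀: observed counts match expected distribution
H₁: observed counts differ from expected distribution
df = k - 1 = 4
χ² = Σ(O - E)²/E
   = (23 - 21.0)²/21.0 + (20 - 21.0)²/21.0 + (19 - 21.0)²/21.0 + (16 - 21.0)²/21.0 + (27 - 21.0)²/21.0
   = 0.190 + 0.048 + 0.190 + 1.190 + 1.714
   = 3.33
p-value = 0.5037

Since p-value > α = 0.01, we fail to reject H₀.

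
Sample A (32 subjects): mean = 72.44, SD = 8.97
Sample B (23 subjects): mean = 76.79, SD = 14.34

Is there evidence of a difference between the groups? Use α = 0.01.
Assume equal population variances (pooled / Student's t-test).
Student's two-sample t-test (equal variances):
H₀: μ₁ = μ₂
H₁: μ₁ ≠ μ₂
df = n₁ + n₂ - 2 = 53
Pooled variance s_p² = [(n₁-1)s₁² + (n₂-1)s₂²] / (n₁ + n₂ - 2) = [(31)(8.97²) + (22)(14.34²)] / 53 = 132.4202
SE = √(s_p²(1/n₁ + 1/n₂)) = √(132.4202 × (1/32 + 1/23)) = 3.1457
t = (x̄₁ - x̄₂) / SE = (72.44 - 76.79) / 3.1457 = -4.35 / 3.1457 = -1.383
p-value = 0.1725

Since p-value > α = 0.01, we fail to reject H₀.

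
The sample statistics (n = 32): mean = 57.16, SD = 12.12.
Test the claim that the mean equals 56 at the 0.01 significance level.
One-sample t-test:
H₀: μ = 56
H₁: μ ≠ 56
df = n - 1 = 31
t = (x̄ - μ₀) / (s/√n) = (57.16 - 56) / (12.12/√32) = 0.541
p-value = 0.5921

Since p-value > α = 0.01, we fail to reject H₀.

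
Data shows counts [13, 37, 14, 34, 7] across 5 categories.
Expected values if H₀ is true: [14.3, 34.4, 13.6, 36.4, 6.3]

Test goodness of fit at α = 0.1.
Chi-square goodness of fit test:
H₀: observed counts match expected distribution
H₁: observed counts differ from expected distribution
df = k - 1 = 4
χ² = Σ(O - E)²/E
   = (13 - 14.3)²/14.3 + (37 - 34.4)²/34.4 + (14 - 13.6)²/13.6 + (34 - 36.4)²/36.4 + (7 - 6.3)²/6.3
   = 0.118 + 0.197 + 0.012 + 0.158 + 0.078
   = 0.56
p-value = 0.9671

Since p-value > α = 0.1, we fail to reject H₀.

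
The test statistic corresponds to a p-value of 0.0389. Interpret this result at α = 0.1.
Since p = 0.0389 < α = 0.1, reject H₀.
There is sufficient evidence to reject the null hypothesis; the result is statistically significant at the 0.1 level.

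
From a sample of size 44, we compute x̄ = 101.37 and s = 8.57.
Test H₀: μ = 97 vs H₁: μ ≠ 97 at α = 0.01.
One-sample t-test:
H₀: μ = 97
H₁: μ ≠ 97
df = n - 1 = 43
t = (x̄ - μ₀) / (s/√n) = (101.37 - 97) / (8.57/√44) = 3.382
p-value = 0.0015

Since p-value < α = 0.01, we reject H₀.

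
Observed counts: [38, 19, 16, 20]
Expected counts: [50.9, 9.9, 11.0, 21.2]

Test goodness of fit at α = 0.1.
Chi-square goodness of fit test:
H₀: observed counts match expected distribution
H₁: observed counts differ from expected distribution
df = k - 1 = 3
χ² = Σ(O - E)²/E
   = (38 - 50.9)²/50.9 + (19 - 9.9)²/9.9 + (16 - 11.0)²/11.0 + (20 - 21.2)²/21.2
   = 3.269 + 8.365 + 2.273 + 0.068
   = 13.97
p-value = 0.0029

Since p-value < α = 0.1, we reject H₀.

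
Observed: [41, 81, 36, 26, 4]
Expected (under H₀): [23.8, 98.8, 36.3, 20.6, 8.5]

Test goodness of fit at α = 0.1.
Chi-square goodness of fit test:
H₀: observed counts match expected distribution
H₁: observed counts differ from expected distribution
df = k - 1 = 4
χ² = Σ(O - E)²/E
   = (41 - 23.8)²/23.8 + (81 - 98.8)²/98.8 + (36 - 36.3)²/36.3 + (26 - 20.6)²/20.6 + (4 - 8.5)²/8.5
   = 12.430 + 3.207 + 0.002 + 1.416 + 2.382
   = 19.44
p-value = 0.0006

Since p-value < α = 0.1, we reject H₀.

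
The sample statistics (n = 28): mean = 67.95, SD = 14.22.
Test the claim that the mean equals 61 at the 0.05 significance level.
One-sample t-test:
H₀: μ = 61
H₁: μ ≠ 61
df = n - 1 = 27
t = (x̄ - μ₀) / (s/√n) = (67.95 - 61) / (14.22/√28) = 2.586
p-value = 0.0154

Since p-value < α = 0.05, we reject H₀.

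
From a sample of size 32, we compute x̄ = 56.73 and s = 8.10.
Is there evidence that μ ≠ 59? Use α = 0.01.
One-sample t-test:
H₀: μ = 59
H₁: μ ≠ 59
df = n - 1 = 31
t = (x̄ - μ₀) / (s/√n) = (56.73 - 59) / (8.10/√32) = -1.585
p-value = 0.1230

Since p-value > α = 0.01, we fail to reject H₀.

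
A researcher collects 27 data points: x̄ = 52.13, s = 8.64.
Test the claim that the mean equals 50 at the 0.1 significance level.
One-sample t-test:
H₀: μ = 50
H₁: μ ≠ 50
df = n - 1 = 26
t = (x̄ - μ₀) / (s/√n) = (52.13 - 50) / (8.64/√27) = 1.281
p-value = 0.2115

Since p-value > α = 0.1, we fail to reject H₀.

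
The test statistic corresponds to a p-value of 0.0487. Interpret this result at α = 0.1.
Since p = 0.0487 < α = 0.1, reject H₀.
There is sufficient evidence to reject the null hypothesis; the result is statistically significant at the 0.1 level.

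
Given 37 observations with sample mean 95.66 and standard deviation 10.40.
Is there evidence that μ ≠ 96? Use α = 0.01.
One-sample t-test:
H₀: μ = 96
H₁: μ ≠ 96
df = n - 1 = 36
t = (x̄ - μ₀) / (s/√n) = (95.66 - 96) / (10.40/√37) = -0.199
p-value = 0.8435

Since p-value > α = 0.01, we fail to reject H₀.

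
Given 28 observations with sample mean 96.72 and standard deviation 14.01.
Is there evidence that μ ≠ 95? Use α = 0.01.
One-sample t-test:
H₀: μ = 95
H₁: μ ≠ 95
df = n - 1 = 27
t = (x̄ - μ₀) / (s/√n) = (96.72 - 95) / (14.01/√28) = 0.650
p-value = 0.5214

Since p-value > α = 0.01, we fail to reject H₀.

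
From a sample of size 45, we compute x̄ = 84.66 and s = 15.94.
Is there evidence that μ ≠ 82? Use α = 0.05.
One-sample t-test:
H₀: μ = 82
H₁: μ ≠ 82
df = n - 1 = 44
t = (x̄ - μ₀) / (s/√n) = (84.66 - 82) / (15.94/√45) = 1.119
p-value = 0.2690

Since p-value > α = 0.05, we fail to reject H₀.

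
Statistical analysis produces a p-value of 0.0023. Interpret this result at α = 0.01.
Since p = 0.0023 < α = 0.01, reject H₀.
There is sufficient evidence to reject the null hypothesis; the result is statistically significant at the 0.01 level.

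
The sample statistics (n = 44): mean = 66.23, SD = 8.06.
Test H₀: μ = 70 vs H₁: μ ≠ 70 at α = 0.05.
One-sample t-test:
H₀: μ = 70
H₁: μ ≠ 70
df = n - 1 = 43
t = (x̄ - μ₀) / (s/√n) = (66.23 - 70) / (8.06/√44) = -3.103
p-value = 0.0034

Since p-value < α = 0.05, we reject H₀.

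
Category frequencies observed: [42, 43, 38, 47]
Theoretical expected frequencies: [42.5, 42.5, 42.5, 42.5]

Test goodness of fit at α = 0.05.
Chi-square goodness of fit test:
H₀: observed counts match expected distribution
H₁: observed counts differ from expected distribution
df = k - 1 = 3
χ² = Σ(O - E)²/E
   = (42 - 42.5)²/42.5 + (43 - 42.5)²/42.5 + (38 - 42.5)²/42.5 + (47 - 42.5)²/42.5
   = 0.006 + 0.006 + 0.476 + 0.476
   = 0.96
p-value = 0.8098

Since p-value > α = 0.05, we fail to reject H₀.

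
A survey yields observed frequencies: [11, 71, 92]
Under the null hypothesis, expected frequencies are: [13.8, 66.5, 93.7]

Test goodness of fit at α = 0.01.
Chi-square goodness of fit test:
H₀: observed counts match expected distribution
H₁: observed counts differ from expected distribution
df = k - 1 = 2
χ² = Σ(O - E)²/E
   = (11 - 13.8)²/13.8 + (71 - 66.5)²/66.5 + (92 - 93.7)²/93.7
   = 0.568 + 0.305 + 0.031
   = 0.90
p-value = 0.6365

Since p-value > α = 0.01, we fail to reject H₀.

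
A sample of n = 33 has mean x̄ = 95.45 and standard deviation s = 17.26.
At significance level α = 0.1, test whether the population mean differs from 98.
One-sample t-test:
H₀: μ = 98
H₁: μ ≠ 98
df = n - 1 = 32
t = (x̄ - μ₀) / (s/√n) = (95.45 - 98) / (17.26/√33) = -0.849
p-value = 0.4024

Since p-value > α = 0.1, we fail to reject H₀.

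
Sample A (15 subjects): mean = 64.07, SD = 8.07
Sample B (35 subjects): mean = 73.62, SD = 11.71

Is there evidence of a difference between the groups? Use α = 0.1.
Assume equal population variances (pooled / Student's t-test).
Student's two-sample t-test (equal variances):
H₀: μ₁ = μ₂
H₁: μ₁ ≠ μ₂
df = n₁ + n₂ - 2 = 48
Pooled variance s_p² = [(n₁-1)s₁² + (n₂-1)s₂²] / (n₁ + n₂ - 2) = [(14)(8.07²) + (34)(11.71²)] / 48 = 116.1243
SE = √(s_p²(1/n₁ + 1/n₂)) = √(116.1243 × (1/15 + 1/35)) = 3.3256
t = (x̄₁ - x̄₂) / SE = (64.07 - 73.62) / 3.3256 = -9.55 / 3.3256 = -2.872
p-value = 0.0061

Since p-value < α = 0.1, we reject H₀.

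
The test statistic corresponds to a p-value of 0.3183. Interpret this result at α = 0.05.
Since p = 0.3183 > α = 0.05, fail to reject H₀.
There is insufficient evidence to reject the null hypothesis; the result is not statistically significant at the 0.05 level.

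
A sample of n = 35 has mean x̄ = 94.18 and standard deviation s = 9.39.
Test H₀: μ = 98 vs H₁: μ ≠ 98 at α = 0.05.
One-sample t-test:
H₀: μ = 98
H₁: μ ≠ 98
df = n - 1 = 34
t = (x̄ - μ₀) / (s/√n) = (94.18 - 98) / (9.39/√35) = -2.407
p-value = 0.0217

Since p-value < α = 0.05, we reject H₀.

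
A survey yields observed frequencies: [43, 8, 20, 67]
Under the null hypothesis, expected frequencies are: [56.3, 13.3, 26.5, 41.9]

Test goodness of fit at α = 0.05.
Chi-square goodness of fit test:
H₀: observed counts match expected distribution
H₁: observed counts differ from expected distribution
df = k - 1 = 3
χ² = Σ(O - E)²/E
   = (43 - 56.3)²/56.3 + (8 - 13.3)²/13.3 + (20 - 26.5)²/26.5 + (67 - 41.9)²/41.9
   = 3.142 + 2.112 + 1.594 + 15.036
   = 21.88
p-value = 0.0001

Since p-value < α = 0.05, we reject H₀.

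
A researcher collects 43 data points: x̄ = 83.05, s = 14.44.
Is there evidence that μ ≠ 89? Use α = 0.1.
One-sample t-test:
H₀: μ = 89
H₁: μ ≠ 89
df = n - 1 = 42
t = (x̄ - μ₀) / (s/√n) = (83.05 - 89) / (14.44/√43) = -2.702
p-value = 0.0099

Since p-value < α = 0.1, we reject H₀.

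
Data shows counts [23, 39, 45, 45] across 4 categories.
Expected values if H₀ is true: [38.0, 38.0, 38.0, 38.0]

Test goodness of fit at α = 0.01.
Chi-square goodness of fit test:
H₀: observed counts match expected distribution
H₁: observed counts differ from expected distribution
df = k - 1 = 3
χ² = Σ(O - E)²/E
   = (23 - 38.0)²/38.0 + (39 - 38.0)²/38.0 + (45 - 38.0)²/38.0 + (45 - 38.0)²/38.0
   = 5.921 + 0.026 + 1.289 + 1.289
   = 8.53
p-value = 0.0363

Since p-value > α = 0.01, we fail to reject H₀.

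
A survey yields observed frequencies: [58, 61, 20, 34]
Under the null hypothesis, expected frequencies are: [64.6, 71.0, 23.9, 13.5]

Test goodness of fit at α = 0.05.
Chi-square goodness of fit test:
H₀: observed counts match expected distribution
H₁: observed counts differ from expected distribution
df = k - 1 = 3
χ² = Σ(O - E)²/E
   = (58 - 64.6)²/64.6 + (61 - 71.0)²/71.0 + (20 - 23.9)²/23.9 + (34 - 13.5)²/13.5
   = 0.674 + 1.408 + 0.636 + 31.130
   = 33.85
p-value < 0.0001

Since p-value < α = 0.05, we reject H₀.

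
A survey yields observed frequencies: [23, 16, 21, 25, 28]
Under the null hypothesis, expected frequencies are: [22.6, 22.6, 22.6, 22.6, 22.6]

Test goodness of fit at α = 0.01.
Chi-square goodness of fit test:
H₀: observed counts match expected distribution
H₁: observed counts differ from expected distribution
df = k - 1 = 4
χ² = Σ(O - E)²/E
   = (23 - 22.6)²/22.6 + (16 - 22.6)²/22.6 + (21 - 22.6)²/22.6 + (25 - 22.6)²/22.6 + (28 - 22.6)²/22.6
   = 0.007 + 1.927 + 0.113 + 0.255 + 1.290
   = 3.59
p-value = 0.4639

Since p-value > α = 0.01, we fail to reject H₀.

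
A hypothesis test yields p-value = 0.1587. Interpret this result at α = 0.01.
Since p = 0.1587 > α = 0.01, fail to reject H₀.
There is insufficient evidence to reject the null hypothesis; the result is not statistically significant at the 0.01 level.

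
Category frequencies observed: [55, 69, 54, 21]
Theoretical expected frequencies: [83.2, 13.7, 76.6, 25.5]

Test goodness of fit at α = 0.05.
Chi-square goodness of fit test:
H₀: observed counts match expected distribution
H₁: observed counts differ from expected distribution
df = k - 1 = 3
χ² = Σ(O - E)²/E
   = (55 - 83.2)²/83.2 + (69 - 13.7)²/13.7 + (54 - 76.6)²/76.6 + (21 - 25.5)²/25.5
   = 9.558 + 223.218 + 6.668 + 0.794
   = 240.24
p-value < 0.0001

Since p-value < α = 0.05, we reject H₀.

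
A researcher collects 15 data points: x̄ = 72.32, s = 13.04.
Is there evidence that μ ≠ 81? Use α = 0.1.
One-sample t-test:
H₀: μ = 81
H₁: μ ≠ 81
df = n - 1 = 14
t = (x̄ - μ₀) / (s/√n) = (72.32 - 81) / (13.04/√15) = -2.578
p-value = 0.0219

Since p-value < α = 0.1, we reject H₀.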